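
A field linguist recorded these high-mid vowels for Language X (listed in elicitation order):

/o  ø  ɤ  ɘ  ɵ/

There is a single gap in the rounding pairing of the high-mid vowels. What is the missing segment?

front: unrounded —, rounded /ø/.
central: unrounded /ɘ/, rounded /ɵ/.
back: unrounded /ɤ/, rounded /o/.
The front row has no unrounded member, so the gap is the front unrounded vowel /e/.

/e/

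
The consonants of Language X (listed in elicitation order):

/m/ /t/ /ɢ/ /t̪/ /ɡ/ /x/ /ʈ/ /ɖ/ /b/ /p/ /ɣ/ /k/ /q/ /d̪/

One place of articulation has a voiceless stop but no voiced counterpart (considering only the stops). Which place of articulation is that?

alveolar

bilabial: voiceless /p/, voiced /b/.
dental: voiceless /t̪/, voiced /d̪/.
alveolar: voiceless /t/, voiced —.
retroflex: voiceless /ʈ/, voiced /ɖ/.
velar: voiceless /k/, voiced /ɡ/.
uvular: voiceless /q/, voiced /ɢ/.
Every place of articulation has a voiced member except alveolar, where /d/ would be expected.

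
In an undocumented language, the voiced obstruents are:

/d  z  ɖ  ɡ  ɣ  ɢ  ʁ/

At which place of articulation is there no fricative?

retroflex

alveolar: stop /d/, fricative /z/.
retroflex: stop /ɖ/, fricative —.
velar: stop /ɡ/, fricative /ɣ/.
uvular: stop /ɢ/, fricative /ʁ/.
Every place of articulation has a fricative member except retroflex, where /ʐ/ would be expected.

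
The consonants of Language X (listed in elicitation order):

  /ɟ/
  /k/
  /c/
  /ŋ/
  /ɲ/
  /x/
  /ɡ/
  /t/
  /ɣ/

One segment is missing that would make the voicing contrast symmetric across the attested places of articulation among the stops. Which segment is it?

/d/

Voiceless: /t/ (alveolar), /c/ (palatal), /k/ (velar).
Voiced: /ɟ/ (palatal), /ɡ/ (velar).
The alveolar row has no voiced member, so the gap is the voiced alveolar stop /d/.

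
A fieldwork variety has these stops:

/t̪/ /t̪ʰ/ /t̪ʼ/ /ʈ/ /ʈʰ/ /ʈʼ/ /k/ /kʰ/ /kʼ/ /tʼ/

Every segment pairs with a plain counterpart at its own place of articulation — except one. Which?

/tʼ/

Dental: /t̪/ ~ /t̪ʰ/ ~ /t̪ʼ/
Retroflex: /ʈ/ ~ /ʈʰ/ ~ /ʈʼ/
Velar: /k/ ~ /kʰ/ ~ /kʼ/
Alveolar: only /tʼ/ (ejective); no plain partner.
So /tʼ/ is the unpaired segment.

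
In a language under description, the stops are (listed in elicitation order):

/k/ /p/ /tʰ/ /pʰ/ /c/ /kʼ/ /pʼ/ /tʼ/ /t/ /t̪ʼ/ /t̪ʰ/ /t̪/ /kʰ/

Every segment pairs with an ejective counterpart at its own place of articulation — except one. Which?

/c/

Bilabial: /p/ ~ /pʰ/ ~ /pʼ/
Dental: /t̪/ ~ /t̪ʰ/ ~ /t̪ʼ/
Alveolar: /t/ ~ /tʰ/ ~ /tʼ/
Velar: /k/ ~ /kʰ/ ~ /kʼ/
Palatal: only /c/ (plain); no ejective partner.
So /c/ is the unpaired segment.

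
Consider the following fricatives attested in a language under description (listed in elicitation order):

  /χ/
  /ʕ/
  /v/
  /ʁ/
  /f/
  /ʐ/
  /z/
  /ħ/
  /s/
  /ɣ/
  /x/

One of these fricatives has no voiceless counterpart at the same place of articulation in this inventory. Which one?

/ʐ/

Labiodental: /f/ ~ /v/
Alveolar: /s/ ~ /z/
Velar: /x/ ~ /ɣ/
Uvular: /χ/ ~ /ʁ/
Pharyngeal: /ħ/ ~ /ʕ/
Retroflex: only /ʐ/ (voiced); no voiceless partner.
So /ʐ/ is the unpaired segment.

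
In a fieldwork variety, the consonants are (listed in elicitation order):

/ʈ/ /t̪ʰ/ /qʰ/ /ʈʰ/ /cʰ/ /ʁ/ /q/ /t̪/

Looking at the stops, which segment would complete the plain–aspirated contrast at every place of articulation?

dental: plain /t̪/, aspirated /t̪ʰ/.
retroflex: plain /ʈ/, aspirated /ʈʰ/.
palatal: plain —, aspirated /cʰ/.
uvular: plain /q/, aspirated /qʰ/.
The palatal row has no plain member, so the gap is the plain palatal stop /c/.

/c/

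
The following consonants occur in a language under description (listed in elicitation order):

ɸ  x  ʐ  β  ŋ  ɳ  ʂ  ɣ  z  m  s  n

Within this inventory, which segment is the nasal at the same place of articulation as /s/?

/s/ is a voiceless alveolar fricative.
The nasal at the same place is an alveolar nasal — in this inventory, /n/.

/n/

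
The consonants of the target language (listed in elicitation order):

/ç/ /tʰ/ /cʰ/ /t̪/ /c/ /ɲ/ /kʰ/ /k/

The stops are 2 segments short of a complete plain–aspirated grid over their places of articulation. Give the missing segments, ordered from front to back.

/t̪ʰ/, /t/

dental: plain /t̪/, aspirated —.
alveolar: plain —, aspirated /tʰ/.
palatal: plain /c/, aspirated /cʰ/.
velar: plain /k/, aspirated /kʰ/.
Gaps, from front to back: dental lacks aspirated (/t̪ʰ/); alveolar lacks plain (/t/).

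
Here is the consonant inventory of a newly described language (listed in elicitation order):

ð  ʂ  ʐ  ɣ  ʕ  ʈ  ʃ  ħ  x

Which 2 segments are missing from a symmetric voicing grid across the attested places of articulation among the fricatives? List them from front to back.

place of articulation  voiceless  voiced  
dental            —         ð       
postalveolar      ʃ         —       
retroflex         ʂ         ʐ       
velar             x         ɣ       
pharyngeal        ħ         ʕ       
Gaps, from front to back: dental lacks voiceless (/θ/); postalveolar lacks voiced (/ʒ/).

/θ/, /ʒ/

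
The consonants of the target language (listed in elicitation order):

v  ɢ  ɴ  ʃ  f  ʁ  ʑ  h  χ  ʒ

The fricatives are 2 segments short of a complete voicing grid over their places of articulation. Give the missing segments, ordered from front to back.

Voiceless: /f/ (labiodental), /ʃ/ (postalveolar), /χ/ (uvular), /h/ (glottal).
Voiced: /v/ (labiodental), /ʒ/ (postalveolar), /ʑ/ (alveolo-palatal), /ʁ/ (uvular).
Gaps, from front to back: alveolo-palatal lacks voiceless (/ɕ/); glottal lacks voiced (/ɦ/).

/ɕ/, /ɦ/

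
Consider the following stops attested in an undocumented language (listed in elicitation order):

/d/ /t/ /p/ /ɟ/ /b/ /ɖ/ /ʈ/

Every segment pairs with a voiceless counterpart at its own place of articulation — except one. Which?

/ɟ/

Bilabial: /p/ ~ /b/
Alveolar: /t/ ~ /d/
Retroflex: /ʈ/ ~ /ɖ/
Palatal: only /ɟ/ (voiced); no voiceless partner.
So /ɟ/ is the unpaired segment.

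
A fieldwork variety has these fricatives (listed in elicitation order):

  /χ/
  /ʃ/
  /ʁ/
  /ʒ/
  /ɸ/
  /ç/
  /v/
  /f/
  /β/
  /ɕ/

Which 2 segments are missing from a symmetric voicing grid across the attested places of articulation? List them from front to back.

bilabial: voiceless /ɸ/, voiced /β/.
labiodental: voiceless /f/, voiced /v/.
postalveolar: voiceless /ʃ/, voiced /ʒ/.
alveolo-palatal: voiceless /ɕ/, voiced —.
palatal: voiceless /ç/, voiced —.
uvular: voiceless /χ/, voiced /ʁ/.
Gaps, from front to back: alveolo-palatal lacks voiced (/ʑ/); palatal lacks voiced (/ʝ/).

/ʑ/, /ʝ/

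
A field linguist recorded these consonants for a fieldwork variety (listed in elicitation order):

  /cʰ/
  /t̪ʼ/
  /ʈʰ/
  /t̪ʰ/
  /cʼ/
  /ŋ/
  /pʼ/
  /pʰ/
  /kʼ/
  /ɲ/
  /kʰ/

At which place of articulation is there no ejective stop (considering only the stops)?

place of articulation  aspirated  ejective
bilabial          pʰ        pʼ      
dental            t̪ʰ       t̪ʼ     
retroflex         ʈʰ        —       
palatal           cʰ        cʼ      
velar             kʰ        kʼ      
Every place of articulation has an ejective member except retroflex, where /ʈʼ/ would be expected.

retroflex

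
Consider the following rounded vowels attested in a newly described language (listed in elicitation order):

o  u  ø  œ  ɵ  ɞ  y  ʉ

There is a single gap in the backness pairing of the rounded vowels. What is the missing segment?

high: front /y/, central /ʉ/, back /u/.
high-mid: front /ø/, central /ɵ/, back /o/.
low-mid: front /œ/, central /ɞ/, back —.
The low-mid row has no back member, so the gap is the low-mid back rounded vowel /ɔ/.

/ɔ/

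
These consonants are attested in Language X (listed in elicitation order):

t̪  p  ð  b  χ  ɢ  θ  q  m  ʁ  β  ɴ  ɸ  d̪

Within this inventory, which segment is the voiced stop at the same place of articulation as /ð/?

/ð/ is a voiced dental fricative.
The voiced stop at the same place is a voiced dental stop — in this inventory, /d̪/.

/d̪/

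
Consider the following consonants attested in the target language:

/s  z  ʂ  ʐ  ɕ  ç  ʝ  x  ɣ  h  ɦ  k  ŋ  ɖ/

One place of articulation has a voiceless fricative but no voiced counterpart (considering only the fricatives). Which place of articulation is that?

alveolar: voiceless /s/, voiced /z/.
retroflex: voiceless /ʂ/, voiced /ʐ/.
alveolo-palatal: voiceless /ɕ/, voiced —.
palatal: voiceless /ç/, voiced /ʝ/.
velar: voiceless /x/, voiced /ɣ/.
glottal: voiceless /h/, voiced /ɦ/.
Every place of articulation has a voiced member except alveolo-palatal, where /ʑ/ would be expected.

alveolo-palatal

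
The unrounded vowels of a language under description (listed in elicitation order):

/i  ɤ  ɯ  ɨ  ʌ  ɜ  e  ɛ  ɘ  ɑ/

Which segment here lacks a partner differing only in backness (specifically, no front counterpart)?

/ɑ/

High: /i/ ~ /ɨ/ ~ /ɯ/
High-mid: /e/ ~ /ɘ/ ~ /ɤ/
Low-mid: /ɛ/ ~ /ɜ/ ~ /ʌ/
Low: only /ɑ/ (back); no front partner.
So /ɑ/ is the unpaired segment.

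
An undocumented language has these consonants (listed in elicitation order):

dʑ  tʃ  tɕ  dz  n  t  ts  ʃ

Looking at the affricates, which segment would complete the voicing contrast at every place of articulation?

Voiceless: /ts/ (alveolar), /tʃ/ (postalveolar), /tɕ/ (alveolo-palatal).
Voiced: /dz/ (alveolar), /dʑ/ (alveolo-palatal).
The postalveolar row has no voiced member, so the gap is the voiced postalveolar affricate /dʒ/.

/dʒ/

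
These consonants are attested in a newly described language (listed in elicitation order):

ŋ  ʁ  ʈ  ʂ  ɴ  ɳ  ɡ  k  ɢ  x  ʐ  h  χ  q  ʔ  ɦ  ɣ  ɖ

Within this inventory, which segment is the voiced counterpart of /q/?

/q/ is a voiceless uvular stop.
The voiced counterpart is a voiced uvular stop — in this inventory, /ɢ/.

/ɢ/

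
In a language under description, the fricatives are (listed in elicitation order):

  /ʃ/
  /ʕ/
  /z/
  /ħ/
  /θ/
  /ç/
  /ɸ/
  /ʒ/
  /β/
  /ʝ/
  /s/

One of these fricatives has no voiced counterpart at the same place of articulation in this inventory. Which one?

Bilabial: /ɸ/ ~ /β/
Alveolar: /s/ ~ /z/
Postalveolar: /ʃ/ ~ /ʒ/
Palatal: /ç/ ~ /ʝ/
Pharyngeal: /ħ/ ~ /ʕ/
Dental: only /θ/ (voiceless); no voiced partner.
So /θ/ is the unpaired segment.

/θ/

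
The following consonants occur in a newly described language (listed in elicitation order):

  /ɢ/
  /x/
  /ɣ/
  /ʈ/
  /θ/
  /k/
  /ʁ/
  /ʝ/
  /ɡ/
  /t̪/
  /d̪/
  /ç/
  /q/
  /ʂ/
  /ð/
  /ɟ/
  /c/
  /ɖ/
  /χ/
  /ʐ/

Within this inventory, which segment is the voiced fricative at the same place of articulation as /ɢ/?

/ʁ/

/ɢ/ is a voiced uvular stop.
The voiced fricative at the same place is a voiced uvular fricative — in this inventory, /ʁ/.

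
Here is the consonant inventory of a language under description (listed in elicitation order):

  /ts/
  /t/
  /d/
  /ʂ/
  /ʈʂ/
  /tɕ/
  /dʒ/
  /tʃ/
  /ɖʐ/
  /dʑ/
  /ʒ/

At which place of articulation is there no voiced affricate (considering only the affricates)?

alveolar

place of articulation  voiceless  voiced  
alveolar          ts        —       
postalveolar      tʃ        dʒ      
retroflex         ʈʂ        ɖʐ      
alveolo-palatal   tɕ        dʑ      
Every place of articulation has a voiced member except alveolar, where /dz/ would be expected.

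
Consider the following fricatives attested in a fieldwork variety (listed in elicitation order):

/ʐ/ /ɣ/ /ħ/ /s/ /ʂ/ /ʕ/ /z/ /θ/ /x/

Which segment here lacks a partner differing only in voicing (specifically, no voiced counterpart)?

Alveolar: /s/ ~ /z/
Retroflex: /ʂ/ ~ /ʐ/
Velar: /x/ ~ /ɣ/
Pharyngeal: /ħ/ ~ /ʕ/
Dental: only /θ/ (voiceless); no voiced partner.
So /θ/ is the unpaired segment.

/θ/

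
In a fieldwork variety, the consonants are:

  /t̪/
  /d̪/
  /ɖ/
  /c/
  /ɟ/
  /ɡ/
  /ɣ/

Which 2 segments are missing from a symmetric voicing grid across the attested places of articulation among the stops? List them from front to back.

Voiceless: /t̪/ (dental), /c/ (palatal).
Voiced: /d̪/ (dental), /ɖ/ (retroflex), /ɟ/ (palatal), /ɡ/ (velar).
Gaps, from front to back: retroflex lacks voiceless (/ʈ/); velar lacks voiceless (/k/).

/ʈ/, /k/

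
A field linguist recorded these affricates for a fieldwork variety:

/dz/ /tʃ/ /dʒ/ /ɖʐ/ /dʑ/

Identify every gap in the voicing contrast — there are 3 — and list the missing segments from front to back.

/ts/, /ʈʂ/, /tɕ/

place of articulation  voiceless  voiced  
alveolar          —         dz      
postalveolar      tʃ        dʒ      
retroflex         —         ɖʐ      
alveolo-palatal   —         dʑ      
Gaps, from front to back: alveolar lacks voiceless (/ts/); retroflex lacks voiceless (/ʈʂ/); alveolo-palatal lacks voiceless (/tɕ/).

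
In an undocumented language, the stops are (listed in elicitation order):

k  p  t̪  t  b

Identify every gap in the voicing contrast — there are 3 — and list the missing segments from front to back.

place of articulation  voiceless  voiced  
bilabial          p         b       
dental            t̪        —       
alveolar          t         —       
velar             k         —       
Gaps, from front to back: dental lacks voiced (/d̪/); alveolar lacks voiced (/d/); velar lacks voiced (/ɡ/).

/d̪/, /d/, /ɡ/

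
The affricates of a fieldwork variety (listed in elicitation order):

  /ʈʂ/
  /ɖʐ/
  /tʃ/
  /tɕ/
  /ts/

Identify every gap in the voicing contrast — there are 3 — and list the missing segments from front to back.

Voiceless: /ts/ (alveolar), /tʃ/ (postalveolar), /ʈʂ/ (retroflex), /tɕ/ (alveolo-palatal).
Voiced: /ɖʐ/ (retroflex).
Gaps, from front to back: alveolar lacks voiced (/dz/); postalveolar lacks voiced (/dʒ/); alveolo-palatal lacks voiced (/dʑ/).

/dz/, /dʒ/, /dʑ/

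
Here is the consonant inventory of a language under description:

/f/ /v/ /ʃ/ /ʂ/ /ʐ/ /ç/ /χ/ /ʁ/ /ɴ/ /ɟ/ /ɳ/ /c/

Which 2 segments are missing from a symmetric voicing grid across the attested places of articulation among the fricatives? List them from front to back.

/ʒ/, /ʝ/

place of articulation  voiceless  voiced  
labiodental       f         v       
postalveolar      ʃ         —       
retroflex         ʂ         ʐ       
palatal           ç         —       
uvular            χ         ʁ       
Gaps, from front to back: postalveolar lacks voiced (/ʒ/); palatal lacks voiced (/ʝ/).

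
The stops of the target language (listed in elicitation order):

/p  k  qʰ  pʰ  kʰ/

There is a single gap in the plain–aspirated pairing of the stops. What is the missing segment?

bilabial: plain /p/, aspirated /pʰ/.
velar: plain /k/, aspirated /kʰ/.
uvular: plain —, aspirated /qʰ/.
The uvular row has no plain member, so the gap is the plain uvular stop /q/.

/q/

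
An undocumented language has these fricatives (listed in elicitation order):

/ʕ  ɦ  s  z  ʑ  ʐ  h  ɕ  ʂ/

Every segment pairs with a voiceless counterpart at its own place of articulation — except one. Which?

/ʕ/

Alveolar: /s/ ~ /z/
Retroflex: /ʂ/ ~ /ʐ/
Alveolo-palatal: /ɕ/ ~ /ʑ/
Glottal: /h/ ~ /ɦ/
Pharyngeal: only /ʕ/ (voiced); no voiceless partner.
So /ʕ/ is the unpaired segment.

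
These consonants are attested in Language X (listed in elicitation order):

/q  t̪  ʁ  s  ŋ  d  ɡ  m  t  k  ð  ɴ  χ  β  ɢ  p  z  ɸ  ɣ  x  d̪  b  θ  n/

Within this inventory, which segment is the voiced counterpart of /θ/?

/ð/

/θ/ is a voiceless dental fricative.
The voiced counterpart is a voiced dental fricative — in this inventory, /ð/.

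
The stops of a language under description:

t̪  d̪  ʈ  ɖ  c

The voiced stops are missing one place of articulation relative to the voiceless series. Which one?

palatal

dental: voiceless /t̪/, voiced /d̪/.
retroflex: voiceless /ʈ/, voiced /ɖ/.
palatal: voiceless /c/, voiced —.
Every place of articulation has a voiced member except palatal, where /ɟ/ would be expected.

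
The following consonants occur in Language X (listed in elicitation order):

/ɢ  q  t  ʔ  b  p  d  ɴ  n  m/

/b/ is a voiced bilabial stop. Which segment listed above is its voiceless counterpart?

The voiceless counterpart is a voiceless bilabial stop — in this inventory, /p/.

/p/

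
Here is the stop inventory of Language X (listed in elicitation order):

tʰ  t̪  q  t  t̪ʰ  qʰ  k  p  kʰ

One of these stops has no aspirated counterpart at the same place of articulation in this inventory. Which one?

/p/

Dental: /t̪/ ~ /t̪ʰ/
Alveolar: /t/ ~ /tʰ/
Velar: /k/ ~ /kʰ/
Uvular: /q/ ~ /qʰ/
Bilabial: only /p/ (plain); no aspirated partner.
So /p/ is the unpaired segment.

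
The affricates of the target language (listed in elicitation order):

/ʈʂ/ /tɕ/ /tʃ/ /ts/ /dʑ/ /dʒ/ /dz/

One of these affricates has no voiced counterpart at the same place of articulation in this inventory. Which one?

/ʈʂ/

Alveolar: /ts/ ~ /dz/
Postalveolar: /tʃ/ ~ /dʒ/
Alveolo-palatal: /tɕ/ ~ /dʑ/
Retroflex: only /ʈʂ/ (voiceless); no voiced partner.
So /ʈʂ/ is the unpaired segment.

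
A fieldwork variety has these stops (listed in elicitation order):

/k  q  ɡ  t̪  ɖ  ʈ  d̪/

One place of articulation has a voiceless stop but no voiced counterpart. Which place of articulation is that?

uvular

place of articulation  voiceless  voiced  
dental            t̪        d̪      
retroflex         ʈ         ɖ       
velar             k         ɡ       
uvular            q         —       
Every place of articulation has a voiced member except uvular, where /ɢ/ would be expected.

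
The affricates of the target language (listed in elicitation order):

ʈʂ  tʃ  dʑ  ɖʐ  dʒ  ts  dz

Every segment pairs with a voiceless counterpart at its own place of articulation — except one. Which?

Alveolar: /ts/ ~ /dz/
Postalveolar: /tʃ/ ~ /dʒ/
Retroflex: /ʈʂ/ ~ /ɖʐ/
Alveolo-palatal: only /dʑ/ (voiced); no voiceless partner.
So /dʑ/ is the unpaired segment.

/dʑ/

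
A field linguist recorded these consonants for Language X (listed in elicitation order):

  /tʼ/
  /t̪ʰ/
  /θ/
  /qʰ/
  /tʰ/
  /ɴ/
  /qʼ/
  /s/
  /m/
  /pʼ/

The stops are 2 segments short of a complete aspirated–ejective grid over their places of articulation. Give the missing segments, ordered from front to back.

bilabial: aspirated —, ejective /pʼ/.
dental: aspirated /t̪ʰ/, ejective —.
alveolar: aspirated /tʰ/, ejective /tʼ/.
uvular: aspirated /qʰ/, ejective /qʼ/.
Gaps, from front to back: bilabial lacks aspirated (/pʰ/); dental lacks ejective (/t̪ʼ/).

/pʰ/, /t̪ʼ/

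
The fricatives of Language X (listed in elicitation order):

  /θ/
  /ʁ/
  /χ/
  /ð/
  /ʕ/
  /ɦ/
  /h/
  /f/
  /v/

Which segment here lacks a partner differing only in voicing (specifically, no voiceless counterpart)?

Labiodental: /f/ ~ /v/
Dental: /θ/ ~ /ð/
Uvular: /χ/ ~ /ʁ/
Glottal: /h/ ~ /ɦ/
Pharyngeal: only /ʕ/ (voiced); no voiceless partner.
So /ʕ/ is the unpaired segment.

/ʕ/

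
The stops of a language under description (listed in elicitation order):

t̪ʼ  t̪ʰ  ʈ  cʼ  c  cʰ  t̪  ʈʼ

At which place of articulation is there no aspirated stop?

retroflex

dental: plain /t̪/, aspirated /t̪ʰ/, ejective /t̪ʼ/.
retroflex: plain /ʈ/, aspirated —, ejective /ʈʼ/.
palatal: plain /c/, aspirated /cʰ/, ejective /cʼ/.
Every place of articulation has an aspirated member except retroflex, where /ʈʰ/ would be expected.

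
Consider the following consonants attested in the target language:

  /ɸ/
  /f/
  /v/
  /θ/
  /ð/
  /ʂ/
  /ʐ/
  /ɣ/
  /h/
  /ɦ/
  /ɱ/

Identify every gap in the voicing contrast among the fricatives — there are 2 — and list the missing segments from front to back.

/β/, /x/

place of articulation  voiceless  voiced  
bilabial          ɸ         —       
labiodental       f         v       
dental            θ         ð       
retroflex         ʂ         ʐ       
velar             —         ɣ       
glottal           h         ɦ       
Gaps, from front to back: bilabial lacks voiced (/β/); velar lacks voiceless (/x/).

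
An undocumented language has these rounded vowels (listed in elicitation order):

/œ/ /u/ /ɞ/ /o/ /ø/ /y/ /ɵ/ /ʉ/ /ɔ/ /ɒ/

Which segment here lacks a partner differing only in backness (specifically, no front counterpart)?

/ɒ/

High: /y/ ~ /ʉ/ ~ /u/
High-mid: /ø/ ~ /ɵ/ ~ /o/
Low-mid: /œ/ ~ /ɞ/ ~ /ɔ/
Low: only /ɒ/ (back); no front partner.
So /ɒ/ is the unpaired segment.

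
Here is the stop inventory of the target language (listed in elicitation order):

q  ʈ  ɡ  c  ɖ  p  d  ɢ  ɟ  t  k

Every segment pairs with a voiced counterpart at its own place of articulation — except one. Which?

Alveolar: /t/ ~ /d/
Retroflex: /ʈ/ ~ /ɖ/
Palatal: /c/ ~ /ɟ/
Velar: /k/ ~ /ɡ/
Uvular: /q/ ~ /ɢ/
Bilabial: only /p/ (voiceless); no voiced partner.
So /p/ is the unpaired segment.

/p/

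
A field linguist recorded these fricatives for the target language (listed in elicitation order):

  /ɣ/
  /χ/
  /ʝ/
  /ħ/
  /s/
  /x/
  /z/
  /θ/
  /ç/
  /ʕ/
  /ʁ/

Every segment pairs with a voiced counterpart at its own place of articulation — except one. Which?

/θ/

Alveolar: /s/ ~ /z/
Palatal: /ç/ ~ /ʝ/
Velar: /x/ ~ /ɣ/
Uvular: /χ/ ~ /ʁ/
Pharyngeal: /ħ/ ~ /ʕ/
Dental: only /θ/ (voiceless); no voiced partner.
So /θ/ is the unpaired segment.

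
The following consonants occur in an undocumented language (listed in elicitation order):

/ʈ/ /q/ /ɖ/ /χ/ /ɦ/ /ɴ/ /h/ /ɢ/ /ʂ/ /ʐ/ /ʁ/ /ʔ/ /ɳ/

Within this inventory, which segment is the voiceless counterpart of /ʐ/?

/ʂ/

/ʐ/ is a voiced retroflex fricative.
The voiceless counterpart is a voiceless retroflex fricative — in this inventory, /ʂ/.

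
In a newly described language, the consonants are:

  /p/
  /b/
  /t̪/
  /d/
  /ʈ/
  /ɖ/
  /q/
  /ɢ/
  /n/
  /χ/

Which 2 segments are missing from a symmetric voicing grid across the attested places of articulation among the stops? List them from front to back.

/d̪/, /t/

place of articulation  voiceless  voiced  
bilabial          p         b       
dental            t̪        —       
alveolar          —         d       
retroflex         ʈ         ɖ       
uvular            q         ɢ       
Gaps, from front to back: dental lacks voiced (/d̪/); alveolar lacks voiceless (/t/).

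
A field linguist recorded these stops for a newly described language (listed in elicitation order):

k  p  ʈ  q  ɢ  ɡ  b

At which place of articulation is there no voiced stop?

retroflex

bilabial: voiceless /p/, voiced /b/.
retroflex: voiceless /ʈ/, voiced —.
velar: voiceless /k/, voiced /ɡ/.
uvular: voiceless /q/, voiced /ɢ/.
Every place of articulation has a voiced member except retroflex, where /ɖ/ would be expected.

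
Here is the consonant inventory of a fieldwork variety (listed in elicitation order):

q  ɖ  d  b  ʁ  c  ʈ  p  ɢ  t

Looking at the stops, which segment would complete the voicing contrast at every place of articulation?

bilabial: voiceless /p/, voiced /b/.
alveolar: voiceless /t/, voiced /d/.
retroflex: voiceless /ʈ/, voiced /ɖ/.
palatal: voiceless /c/, voiced —.
uvular: voiceless /q/, voiced /ɢ/.
The palatal row has no voiced member, so the gap is the voiced palatal stop /ɟ/.

/ɟ/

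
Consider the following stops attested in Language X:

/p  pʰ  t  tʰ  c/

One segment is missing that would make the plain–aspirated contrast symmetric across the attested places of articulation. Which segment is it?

Plain: /p/ (bilabial), /t/ (alveolar), /c/ (palatal).
Aspirated: /pʰ/ (bilabial), /tʰ/ (alveolar).
The palatal row has no aspirated member, so the gap is the aspirated palatal stop /cʰ/.

/cʰ/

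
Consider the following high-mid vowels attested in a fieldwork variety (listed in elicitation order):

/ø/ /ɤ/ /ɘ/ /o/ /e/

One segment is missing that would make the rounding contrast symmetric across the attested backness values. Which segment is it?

/ɵ/

Unrounded: /e/ (front), /ɘ/ (central), /ɤ/ (back).
Rounded: /ø/ (front), /o/ (back).
The central row has no rounded member, so the gap is the central rounded vowel /ɵ/.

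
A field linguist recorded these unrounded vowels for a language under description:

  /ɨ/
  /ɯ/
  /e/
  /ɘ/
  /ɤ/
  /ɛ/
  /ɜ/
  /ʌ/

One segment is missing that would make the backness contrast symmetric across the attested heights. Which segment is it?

/i/

height            front     central   back    
high              —         ɨ         ɯ       
high-mid          e         ɘ         ɤ       
low-mid           ɛ         ɜ         ʌ       
The high row has no front member, so the gap is the high front unrounded vowel /i/.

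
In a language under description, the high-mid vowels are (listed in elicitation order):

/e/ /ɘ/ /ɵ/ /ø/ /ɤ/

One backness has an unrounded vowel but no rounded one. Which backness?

back

Unrounded: /e/ (front), /ɘ/ (central), /ɤ/ (back).
Rounded: /ø/ (front), /ɵ/ (central).
Every backness has a rounded member except back, where /o/ would be expected.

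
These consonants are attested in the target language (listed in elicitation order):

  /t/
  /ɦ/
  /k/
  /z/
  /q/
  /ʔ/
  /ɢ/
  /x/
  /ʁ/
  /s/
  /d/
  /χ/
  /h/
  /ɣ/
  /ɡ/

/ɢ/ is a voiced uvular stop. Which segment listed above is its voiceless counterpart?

The voiceless counterpart is a voiceless uvular stop — in this inventory, /q/.

/q/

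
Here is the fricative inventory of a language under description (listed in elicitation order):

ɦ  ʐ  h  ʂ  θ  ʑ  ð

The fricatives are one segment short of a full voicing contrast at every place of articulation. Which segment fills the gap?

dental: voiceless /θ/, voiced /ð/.
retroflex: voiceless /ʂ/, voiced /ʐ/.
alveolo-palatal: voiceless —, voiced /ʑ/.
glottal: voiceless /h/, voiced /ɦ/.
The alveolo-palatal row has no voiceless member, so the gap is the voiceless alveolo-palatal fricative /ɕ/.

/ɕ/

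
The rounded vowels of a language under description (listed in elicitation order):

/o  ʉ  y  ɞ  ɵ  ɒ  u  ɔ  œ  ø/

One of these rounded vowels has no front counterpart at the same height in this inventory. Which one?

High: /y/ ~ /ʉ/ ~ /u/
High-mid: /ø/ ~ /ɵ/ ~ /o/
Low-mid: /œ/ ~ /ɞ/ ~ /ɔ/
Low: only /ɒ/ (back); no front partner.
So /ɒ/ is the unpaired segment.

/ɒ/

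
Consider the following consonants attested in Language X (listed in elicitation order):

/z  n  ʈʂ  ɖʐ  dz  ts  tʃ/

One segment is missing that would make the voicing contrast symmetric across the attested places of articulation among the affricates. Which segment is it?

/dʒ/

alveolar: voiceless /ts/, voiced /dz/.
postalveolar: voiceless /tʃ/, voiced —.
retroflex: voiceless /ʈʂ/, voiced /ɖʐ/.
The postalveolar row has no voiced member, so the gap is the voiced postalveolar affricate /dʒ/.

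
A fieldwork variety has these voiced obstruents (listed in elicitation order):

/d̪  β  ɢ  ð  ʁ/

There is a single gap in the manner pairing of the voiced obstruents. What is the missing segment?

/b/

bilabial: stop —, fricative /β/.
dental: stop /d̪/, fricative /ð/.
uvular: stop /ɢ/, fricative /ʁ/.
The bilabial row has no stop member, so the gap is the bilabial stop /b/.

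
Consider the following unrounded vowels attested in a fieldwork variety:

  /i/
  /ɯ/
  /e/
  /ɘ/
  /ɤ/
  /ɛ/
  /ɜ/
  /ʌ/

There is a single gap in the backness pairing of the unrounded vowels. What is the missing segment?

high: front /i/, central —, back /ɯ/.
high-mid: front /e/, central /ɘ/, back /ɤ/.
low-mid: front /ɛ/, central /ɜ/, back /ʌ/.
The high row has no central member, so the gap is the high central unrounded vowel /ɨ/.

/ɨ/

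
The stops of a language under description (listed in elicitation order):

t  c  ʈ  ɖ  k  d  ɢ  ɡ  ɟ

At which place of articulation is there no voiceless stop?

place of articulation  voiceless  voiced  
alveolar          t         d       
retroflex         ʈ         ɖ       
palatal           c         ɟ       
velar             k         ɡ       
uvular            —         ɢ       
Every place of articulation has a voiceless member except uvular, where /q/ would be expected.

uvular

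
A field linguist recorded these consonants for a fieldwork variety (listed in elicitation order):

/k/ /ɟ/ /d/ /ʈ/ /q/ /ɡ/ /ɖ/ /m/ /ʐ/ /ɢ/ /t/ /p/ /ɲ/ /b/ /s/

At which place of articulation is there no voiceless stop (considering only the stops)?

place of articulation  voiceless  voiced  
bilabial          p         b       
alveolar          t         d       
retroflex         ʈ         ɖ       
palatal           —         ɟ       
velar             k         ɡ       
uvular            q         ɢ       
Every place of articulation has a voiceless member except palatal, where /c/ would be expected.

palatal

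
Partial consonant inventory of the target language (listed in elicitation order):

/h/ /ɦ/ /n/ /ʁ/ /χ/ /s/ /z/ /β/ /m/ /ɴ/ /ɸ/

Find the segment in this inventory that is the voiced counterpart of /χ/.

/χ/ is a voiceless uvular fricative.
The voiced counterpart is a voiced uvular fricative — in this inventory, /ʁ/.

/ʁ/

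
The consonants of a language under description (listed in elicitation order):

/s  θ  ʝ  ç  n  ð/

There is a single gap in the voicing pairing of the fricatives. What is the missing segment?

Voiceless: /θ/ (dental), /s/ (alveolar), /ç/ (palatal).
Voiced: /ð/ (dental), /ʝ/ (palatal).
The alveolar row has no voiced member, so the gap is the voiced alveolar fricative /z/.

/z/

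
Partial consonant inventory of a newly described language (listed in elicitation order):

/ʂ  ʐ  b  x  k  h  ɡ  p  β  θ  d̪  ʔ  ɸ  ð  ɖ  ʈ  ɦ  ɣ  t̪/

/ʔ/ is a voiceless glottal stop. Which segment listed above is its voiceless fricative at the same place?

/h/

The voiceless fricative at the same place is a voiceless glottal fricative — in this inventory, /h/.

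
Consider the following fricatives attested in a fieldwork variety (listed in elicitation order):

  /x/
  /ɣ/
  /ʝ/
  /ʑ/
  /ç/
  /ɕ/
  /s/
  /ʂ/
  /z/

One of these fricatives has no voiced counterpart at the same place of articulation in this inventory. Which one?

Alveolar: /s/ ~ /z/
Alveolo-palatal: /ɕ/ ~ /ʑ/
Palatal: /ç/ ~ /ʝ/
Velar: /x/ ~ /ɣ/
Retroflex: only /ʂ/ (voiceless); no voiced partner.
So /ʂ/ is the unpaired segment.

/ʂ/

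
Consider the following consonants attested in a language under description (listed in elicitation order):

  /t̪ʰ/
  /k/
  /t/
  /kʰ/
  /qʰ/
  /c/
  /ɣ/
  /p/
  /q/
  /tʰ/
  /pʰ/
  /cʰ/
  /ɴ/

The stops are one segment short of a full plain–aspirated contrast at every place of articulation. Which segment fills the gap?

/t̪/

Plain: /p/ (bilabial), /t/ (alveolar), /c/ (palatal), /k/ (velar), /q/ (uvular).
Aspirated: /pʰ/ (bilabial), /t̪ʰ/ (dental), /tʰ/ (alveolar), /cʰ/ (palatal), /kʰ/ (velar), /qʰ/ (uvular).
The dental row has no plain member, so the gap is the plain dental stop /t̪/.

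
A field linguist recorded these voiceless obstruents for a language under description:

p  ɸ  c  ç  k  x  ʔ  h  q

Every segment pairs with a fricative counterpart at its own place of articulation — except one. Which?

/q/

Bilabial: /p/ ~ /ɸ/
Palatal: /c/ ~ /ç/
Velar: /k/ ~ /x/
Glottal: /ʔ/ ~ /h/
Uvular: only /q/ (stop); no fricative partner.
So /q/ is the unpaired segment.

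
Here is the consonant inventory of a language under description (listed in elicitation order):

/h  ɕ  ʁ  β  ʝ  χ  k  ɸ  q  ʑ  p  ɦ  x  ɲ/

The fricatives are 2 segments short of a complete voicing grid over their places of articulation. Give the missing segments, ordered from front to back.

place of articulation  voiceless  voiced  
bilabial          ɸ         β       
alveolo-palatal   ɕ         ʑ       
palatal           —         ʝ       
velar             x         —       
uvular            χ         ʁ       
glottal           h         ɦ       
Gaps, from front to back: palatal lacks voiceless (/ç/); velar lacks voiced (/ɣ/).

/ç/, /ɣ/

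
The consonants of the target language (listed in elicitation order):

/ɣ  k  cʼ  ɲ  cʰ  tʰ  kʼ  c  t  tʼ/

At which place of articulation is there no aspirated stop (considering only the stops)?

Plain: /t/ (alveolar), /c/ (palatal), /k/ (velar).
Aspirated: /tʰ/ (alveolar), /cʰ/ (palatal).
Ejective: /tʼ/ (alveolar), /cʼ/ (palatal), /kʼ/ (velar).
Every place of articulation has an aspirated member except velar, where /kʰ/ would be expected.

velar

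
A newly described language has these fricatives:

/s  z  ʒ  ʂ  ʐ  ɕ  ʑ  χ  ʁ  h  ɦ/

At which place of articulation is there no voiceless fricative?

place of articulation  voiceless  voiced  
alveolar          s         z       
postalveolar      —         ʒ       
retroflex         ʂ         ʐ       
alveolo-palatal   ɕ         ʑ       
uvular            χ         ʁ       
glottal           h         ɦ       
Every place of articulation has a voiceless member except postalveolar, where /ʃ/ would be expected.

postalveolar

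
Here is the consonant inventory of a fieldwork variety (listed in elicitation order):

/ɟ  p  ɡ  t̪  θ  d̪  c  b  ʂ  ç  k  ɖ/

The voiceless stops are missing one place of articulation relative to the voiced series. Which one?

place of articulation  voiceless  voiced  
bilabial          p         b       
dental            t̪        d̪      
retroflex         —         ɖ       
palatal           c         ɟ       
velar             k         ɡ       
Every place of articulation has a voiceless member except retroflex, where /ʈ/ would be expected.

retroflex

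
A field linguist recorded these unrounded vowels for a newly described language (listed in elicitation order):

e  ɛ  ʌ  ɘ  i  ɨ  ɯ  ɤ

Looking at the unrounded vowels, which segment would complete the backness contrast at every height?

height            front     central   back    
high              i         ɨ         ɯ       
high-mid          e         ɘ         ɤ       
low-mid           ɛ         —         ʌ       
The low-mid row has no central member, so the gap is the low-mid central unrounded vowel /ɜ/.

/ɜ/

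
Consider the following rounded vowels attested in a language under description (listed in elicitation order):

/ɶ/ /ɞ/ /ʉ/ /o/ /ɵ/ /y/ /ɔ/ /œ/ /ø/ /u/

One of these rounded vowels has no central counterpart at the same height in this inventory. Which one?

High: /y/ ~ /ʉ/ ~ /u/
High-mid: /ø/ ~ /ɵ/ ~ /o/
Low-mid: /œ/ ~ /ɞ/ ~ /ɔ/
Low: only /ɶ/ (front); no central partner.
So /ɶ/ is the unpaired segment.

/ɶ/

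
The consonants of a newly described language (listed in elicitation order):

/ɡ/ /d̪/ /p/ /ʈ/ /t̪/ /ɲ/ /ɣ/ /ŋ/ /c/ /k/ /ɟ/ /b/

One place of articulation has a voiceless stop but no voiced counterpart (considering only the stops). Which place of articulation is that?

place of articulation  voiceless  voiced  
bilabial          p         b       
dental            t̪        d̪      
retroflex         ʈ         —       
palatal           c         ɟ       
velar             k         ɡ       
Every place of articulation has a voiced member except retroflex, where /ɖ/ would be expected.

retroflex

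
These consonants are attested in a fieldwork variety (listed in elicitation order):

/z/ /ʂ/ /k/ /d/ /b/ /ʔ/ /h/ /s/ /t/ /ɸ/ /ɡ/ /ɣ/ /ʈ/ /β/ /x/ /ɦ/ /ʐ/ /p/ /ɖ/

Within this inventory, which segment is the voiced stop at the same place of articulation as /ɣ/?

/ɣ/ is a voiced velar fricative.
The voiced stop at the same place is a voiced velar stop — in this inventory, /ɡ/.

/ɡ/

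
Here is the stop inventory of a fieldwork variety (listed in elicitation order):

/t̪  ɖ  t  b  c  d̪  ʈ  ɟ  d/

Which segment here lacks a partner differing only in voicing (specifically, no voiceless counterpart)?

Dental: /t̪/ ~ /d̪/
Alveolar: /t/ ~ /d/
Retroflex: /ʈ/ ~ /ɖ/
Palatal: /c/ ~ /ɟ/
Bilabial: only /b/ (voiced); no voiceless partner.
So /b/ is the unpaired segment.

/b/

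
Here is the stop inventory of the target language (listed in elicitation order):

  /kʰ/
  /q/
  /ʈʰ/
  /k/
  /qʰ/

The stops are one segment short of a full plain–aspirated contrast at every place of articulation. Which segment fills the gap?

/ʈ/

Plain: /k/ (velar), /q/ (uvular).
Aspirated: /ʈʰ/ (retroflex), /kʰ/ (velar), /qʰ/ (uvular).
The retroflex row has no plain member, so the gap is the plain retroflex stop /ʈ/.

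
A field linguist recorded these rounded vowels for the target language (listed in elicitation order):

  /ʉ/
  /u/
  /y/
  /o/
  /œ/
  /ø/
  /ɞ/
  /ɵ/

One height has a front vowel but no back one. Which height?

low-mid

high: front /y/, central /ʉ/, back /u/.
high-mid: front /ø/, central /ɵ/, back /o/.
low-mid: front /œ/, central /ɞ/, back —.
Every height has a back member except low-mid, where /ɔ/ would be expected.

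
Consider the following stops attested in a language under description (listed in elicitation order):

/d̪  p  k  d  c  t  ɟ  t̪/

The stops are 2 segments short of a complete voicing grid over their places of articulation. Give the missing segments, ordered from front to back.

place of articulation  voiceless  voiced  
bilabial          p         —       
dental            t̪        d̪      
alveolar          t         d       
palatal           c         ɟ       
velar             k         —       
Gaps, from front to back: bilabial lacks voiced (/b/); velar lacks voiced (/ɡ/).

/b/, /ɡ/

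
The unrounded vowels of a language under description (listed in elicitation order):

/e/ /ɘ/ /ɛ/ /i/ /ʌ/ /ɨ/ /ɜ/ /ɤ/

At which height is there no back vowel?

high

height            front     central   back    
high              i         ɨ         —       
high-mid          e         ɘ         ɤ       
low-mid           ɛ         ɜ         ʌ       
Every height has a back member except high, where /ɯ/ would be expected.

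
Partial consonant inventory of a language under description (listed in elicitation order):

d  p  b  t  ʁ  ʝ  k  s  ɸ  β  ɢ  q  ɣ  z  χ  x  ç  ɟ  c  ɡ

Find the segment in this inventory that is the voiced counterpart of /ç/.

/ç/ is a voiceless palatal fricative.
The voiced counterpart is a voiced palatal fricative — in this inventory, /ʝ/.

/ʝ/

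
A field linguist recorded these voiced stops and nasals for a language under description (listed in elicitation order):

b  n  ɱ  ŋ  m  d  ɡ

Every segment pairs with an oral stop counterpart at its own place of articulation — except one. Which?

Bilabial: /b/ ~ /m/
Alveolar: /d/ ~ /n/
Velar: /ɡ/ ~ /ŋ/
Labiodental: only /ɱ/ (nasal); no oral stop partner.
So /ɱ/ is the unpaired segment.

/ɱ/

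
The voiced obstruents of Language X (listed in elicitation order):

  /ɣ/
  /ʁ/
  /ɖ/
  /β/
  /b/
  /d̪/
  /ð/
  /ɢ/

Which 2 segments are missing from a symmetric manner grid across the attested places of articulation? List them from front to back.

/ʐ/, /ɡ/

Stop: /b/ (bilabial), /d̪/ (dental), /ɖ/ (retroflex), /ɢ/ (uvular).
Fricative: /β/ (bilabial), /ð/ (dental), /ɣ/ (velar), /ʁ/ (uvular).
Gaps, from front to back: retroflex lacks fricative (/ʐ/); velar lacks stop (/ɡ/).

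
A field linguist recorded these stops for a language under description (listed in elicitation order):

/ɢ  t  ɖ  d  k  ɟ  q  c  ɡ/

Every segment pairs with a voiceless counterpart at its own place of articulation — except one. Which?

/ɖ/

Alveolar: /t/ ~ /d/
Palatal: /c/ ~ /ɟ/
Velar: /k/ ~ /ɡ/
Uvular: /q/ ~ /ɢ/
Retroflex: only /ɖ/ (voiced); no voiceless partner.
So /ɖ/ is the unpaired segment.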